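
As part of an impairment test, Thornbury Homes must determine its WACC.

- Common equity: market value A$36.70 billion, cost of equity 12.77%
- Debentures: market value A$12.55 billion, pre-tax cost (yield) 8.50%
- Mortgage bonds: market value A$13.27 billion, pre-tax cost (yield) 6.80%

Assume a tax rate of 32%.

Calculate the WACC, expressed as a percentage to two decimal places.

Total capital V = 36.7 + 12.55 + 13.27 = 62.52.
Equity: weight = 36.7/62.52 = 0.5870; cost = 12.77%.
Debentures: weight = 12.55/62.52 = 0.2007; after-tax cost = 8.5% × (1 − 32%) = 5.7800%.
Mortgage bonds: weight = 13.27/62.52 = 0.2123; after-tax cost = 6.8% × (1 − 32%) = 4.6240%.
WACC = 0.5870 × 12.7700% + 0.2007 × 5.7800% + 0.2123 × 4.6240% = 9.6379%.

9.64%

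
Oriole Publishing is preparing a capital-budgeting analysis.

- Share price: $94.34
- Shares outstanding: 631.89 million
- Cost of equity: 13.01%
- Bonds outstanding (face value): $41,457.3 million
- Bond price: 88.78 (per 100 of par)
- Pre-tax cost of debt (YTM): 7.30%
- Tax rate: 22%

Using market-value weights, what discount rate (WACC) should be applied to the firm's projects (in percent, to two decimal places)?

10.22%

Market value of equity E = 94.34 × 631.89m = 59612.5026m. Market value of debt D = 41457.3m × 88.78/100 = 36805.79094m.
Total capital V = 59612.5026 + 36805.79094 = 96418.29354.
Equity: weight = 59612.5026/96418.29354 = 0.6183; cost = 13.01%.
Bonds outstanding: weight = 36805.79094/96418.29354 = 0.3817; after-tax cost = 7.3% × (1 − 22%) = 5.6940%.
WACC = 0.6183 × 13.0100% + 0.3817 × 5.6940% = 10.2173%.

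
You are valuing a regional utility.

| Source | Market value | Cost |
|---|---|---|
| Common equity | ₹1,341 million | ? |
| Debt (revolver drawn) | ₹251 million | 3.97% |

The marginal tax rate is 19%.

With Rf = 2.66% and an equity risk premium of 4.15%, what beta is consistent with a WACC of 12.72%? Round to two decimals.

Total capital V = 1341 + 251 = 1592.
Equity weight = 1341/1592 = 0.8423.
Revolver drawn weight = 251/1592 = 0.1577.
Debt contribution = 0.1577 × 3.97% × (1 − 19%) = 0.5070%.
Required equity contribution = 12.72% − 0.5070% = 12.2130%  ⇒  Re = 14.4990%.
CAPM: 14.4990% = 2.66% + β × 4.15%  ⇒  β = 2.8528.

2.85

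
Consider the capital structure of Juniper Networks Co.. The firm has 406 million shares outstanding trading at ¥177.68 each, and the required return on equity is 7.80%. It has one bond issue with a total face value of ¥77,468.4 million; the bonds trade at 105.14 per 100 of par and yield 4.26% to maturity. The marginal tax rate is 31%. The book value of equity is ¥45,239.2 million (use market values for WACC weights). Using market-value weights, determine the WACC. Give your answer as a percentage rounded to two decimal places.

Market value of equity E = 177.68 × 406m = 72138.08m. Market value of debt D = 77468.4m × 105.14/100 = 81450.27576m.
Total capital V = 72138.08 + 81450.27576 = 153588.35576.
Equity: weight = 72138.08/153588.35576 = 0.4697; cost = 7.8%.
Bonds outstanding: weight = 81450.27576/153588.35576 = 0.5303; after-tax cost = 4.26% × (1 − 31%) = 2.9394%.
WACC = 0.4697 × 7.8000% + 0.5303 × 2.9394% = 5.2223%.

5.22%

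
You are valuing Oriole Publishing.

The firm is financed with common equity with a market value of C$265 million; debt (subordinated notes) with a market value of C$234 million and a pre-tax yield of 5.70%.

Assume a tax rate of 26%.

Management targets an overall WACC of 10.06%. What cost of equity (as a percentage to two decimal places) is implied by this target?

15.22%

Total capital V = 265 + 234 = 499.
Equity weight = 265/499 = 0.5311.
Subordinated notes weight = 234/499 = 0.4689.
Debt contribution = 0.4689 × 5.7% × (1 − 26%) = 1.9780%.
Required equity contribution = 10.06% − 1.9780% = 8.0820%.
Re = 8.0820% / 0.5311 = 15.2186%.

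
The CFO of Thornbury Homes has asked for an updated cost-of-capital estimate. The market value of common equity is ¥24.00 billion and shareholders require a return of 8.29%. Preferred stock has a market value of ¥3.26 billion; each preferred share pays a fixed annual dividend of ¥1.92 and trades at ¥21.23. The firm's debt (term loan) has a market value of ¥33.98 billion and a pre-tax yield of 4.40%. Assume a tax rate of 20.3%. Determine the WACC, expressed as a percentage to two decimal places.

5.68%

Cost of preferred: Rp = 1.92 / 21.23 = 9.0438%.
Total capital V = 24 + 3.26 + 33.98 = 61.24.
Equity: weight = 24/61.24 = 0.3919; cost = 8.29%.
Preferred: weight = 3.26/61.24 = 0.0532; cost = 9.0438%.
Term loan: weight = 33.98/61.24 = 0.5549; after-tax cost = 4.4% × (1 − 20.3%) = 3.5068%.
WACC = 0.3919 × 8.2900% + 0.0532 × 9.0438% + 0.5549 × 3.5068% = 5.6761%.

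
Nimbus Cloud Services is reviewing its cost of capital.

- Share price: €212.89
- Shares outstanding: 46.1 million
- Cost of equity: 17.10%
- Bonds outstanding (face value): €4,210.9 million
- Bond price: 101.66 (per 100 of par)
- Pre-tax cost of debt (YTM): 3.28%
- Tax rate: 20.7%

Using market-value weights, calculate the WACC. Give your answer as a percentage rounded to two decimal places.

12.70%

Market value of equity E = 212.89 × 46.1m = 9814.229m. Market value of debt D = 4210.9m × 101.66/100 = 4280.80094m.
Total capital V = 9814.229 + 4280.80094 = 14095.02994.
Equity: weight = 9814.229/14095.02994 = 0.6963; cost = 17.1%.
Bonds outstanding: weight = 4280.80094/14095.02994 = 0.3037; after-tax cost = 3.28% × (1 − 20.7%) = 2.6010%.
WACC = 0.6963 × 17.1000% + 0.3037 × 2.6010% = 12.6965%.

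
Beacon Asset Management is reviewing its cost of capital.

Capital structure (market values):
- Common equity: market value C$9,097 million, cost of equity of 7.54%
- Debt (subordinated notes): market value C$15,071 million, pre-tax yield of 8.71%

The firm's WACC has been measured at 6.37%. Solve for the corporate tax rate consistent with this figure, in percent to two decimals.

Total capital V = 9097 + 15071 = 24168.
Equity weight = 9097/24168 = 0.3764.
Subordinated notes weight = 15071/24168 = 0.6236.
Equity contribution = 0.3764 × 7.54% = 2.8381%.
Debt contribution must be 6.37% − 2.8381% = 3.5319%.
0.6236 × 8.71% × (1 − T) = 3.5319%  ⇒  (1 − T) = 0.6503.
T = 34.9739%.

34.97%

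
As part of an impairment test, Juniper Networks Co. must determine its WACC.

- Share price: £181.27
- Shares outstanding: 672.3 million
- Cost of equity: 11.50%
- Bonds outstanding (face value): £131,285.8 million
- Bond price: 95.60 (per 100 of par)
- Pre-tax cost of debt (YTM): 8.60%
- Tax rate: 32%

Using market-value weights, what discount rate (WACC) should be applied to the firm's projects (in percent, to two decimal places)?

8.63%

Market value of equity E = 181.27 × 672.3m = 121867.821m. Market value of debt D = 131285.8m × 95.6/100 = 125509.2248m.
Total capital V = 121867.821 + 125509.2248 = 247377.0458.
Equity: weight = 121867.821/247377.0458 = 0.4926; cost = 11.5%.
Bonds outstanding: weight = 125509.2248/247377.0458 = 0.5074; after-tax cost = 8.6% × (1 − 32%) = 5.8480%.
WACC = 0.4926 × 11.5000% + 0.5074 × 5.8480% = 8.6324%.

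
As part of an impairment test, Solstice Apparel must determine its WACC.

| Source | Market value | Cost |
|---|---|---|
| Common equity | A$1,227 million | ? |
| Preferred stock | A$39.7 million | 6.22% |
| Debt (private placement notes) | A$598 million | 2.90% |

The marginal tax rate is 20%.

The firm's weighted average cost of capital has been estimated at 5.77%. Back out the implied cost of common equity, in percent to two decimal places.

Total capital V = 1227 + 39.7 + 598 = 1864.7.
Equity weight = 1227/1864.7 = 0.6580.
Preferred weight = 39.7/1864.7 = 0.0213.
Private placement notes weight = 598/1864.7 = 0.3207.
Debt contribution = 0.3207 × 2.9% × (1 − 20%) = 0.7440%.
Preferred contribution = 0.0213 × 6.22% = 0.1324%.
Required equity contribution = 5.77% − 0.8764% = 4.8936%.
Re = 4.8936% / 0.6580 = 7.4369%.

7.44%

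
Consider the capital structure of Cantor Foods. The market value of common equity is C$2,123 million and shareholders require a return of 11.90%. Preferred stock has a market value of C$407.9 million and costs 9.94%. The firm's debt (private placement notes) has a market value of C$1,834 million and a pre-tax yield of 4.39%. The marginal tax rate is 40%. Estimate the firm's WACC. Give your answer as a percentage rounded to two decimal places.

Total capital V = 2123 + 407.9 + 1834 = 4364.9.
Equity: weight = 2123/4364.9 = 0.4864; cost = 11.9%.
Preferred: weight = 407.9/4364.9 = 0.0935; cost = 9.94%.
Private placement notes: weight = 1834/4364.9 = 0.4202; after-tax cost = 4.39% × (1 − 40%) = 2.6340%.
WACC = 0.4864 × 11.9000% + 0.0935 × 9.9400% + 0.4202 × 2.6340% = 7.8235%.

7.82%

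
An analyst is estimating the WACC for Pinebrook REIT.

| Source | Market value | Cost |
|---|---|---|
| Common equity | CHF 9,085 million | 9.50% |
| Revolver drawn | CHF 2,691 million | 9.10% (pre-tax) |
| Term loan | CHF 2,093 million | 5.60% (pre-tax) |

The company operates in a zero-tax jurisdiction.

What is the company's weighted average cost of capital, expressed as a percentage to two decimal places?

Total capital V = 9085 + 2691 + 2093 = 13869.
Equity: weight = 9085/13869 = 0.6551; cost = 9.5%.
Revolver drawn: weight = 2691/13869 = 0.1940; after-tax cost = 9.1% × (1 − 0%) = 9.1000%.
Term loan: weight = 2093/13869 = 0.1509; after-tax cost = 5.6% × (1 − 0%) = 5.6000%.
WACC = 0.6551 × 9.5000% + 0.1940 × 9.1000% + 0.1509 × 5.6000% = 8.8338%.

8.83%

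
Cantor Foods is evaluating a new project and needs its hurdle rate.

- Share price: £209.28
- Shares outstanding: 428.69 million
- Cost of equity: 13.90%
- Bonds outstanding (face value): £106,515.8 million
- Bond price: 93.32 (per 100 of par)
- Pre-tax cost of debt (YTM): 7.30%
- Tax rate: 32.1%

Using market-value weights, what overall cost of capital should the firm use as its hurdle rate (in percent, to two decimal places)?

9.20%

Market value of equity E = 209.28 × 428.69m = 89716.2432m. Market value of debt D = 106515.8m × 93.32/100 = 99400.54456m.
Total capital V = 89716.2432 + 99400.54456 = 189116.78776.
Equity: weight = 89716.2432/189116.78776 = 0.4744; cost = 13.9%.
Bonds outstanding: weight = 99400.54456/189116.78776 = 0.5256; after-tax cost = 7.3% × (1 − 32.1%) = 4.9567%.
WACC = 0.4744 × 13.9000% + 0.5256 × 4.9567% = 9.1994%.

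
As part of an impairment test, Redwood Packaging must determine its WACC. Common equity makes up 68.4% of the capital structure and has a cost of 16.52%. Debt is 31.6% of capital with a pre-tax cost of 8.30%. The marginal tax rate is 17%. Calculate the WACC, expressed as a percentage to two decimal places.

13.48%

After-tax cost of debt = 8.3% × (1 − 17%) = 6.8890%.
WACC = 0.684 × 16.5200% + 0.316 × 6.8890% = 13.4766%.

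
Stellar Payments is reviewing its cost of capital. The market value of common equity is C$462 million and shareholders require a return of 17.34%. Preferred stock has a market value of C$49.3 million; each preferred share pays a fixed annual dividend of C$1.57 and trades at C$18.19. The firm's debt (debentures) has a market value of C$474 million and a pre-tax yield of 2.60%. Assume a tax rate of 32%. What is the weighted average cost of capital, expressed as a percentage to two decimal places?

9.41%

Cost of preferred: Rp = 1.57 / 18.19 = 8.6311%.
Total capital V = 462 + 49.3 + 474 = 985.3.
Equity: weight = 462/985.3 = 0.4689; cost = 17.34%.
Preferred: weight = 49.3/985.3 = 0.0500; cost = 8.6311%.
Debentures: weight = 474/985.3 = 0.4811; after-tax cost = 2.6% × (1 − 32%) = 1.7680%.
WACC = 0.4689 × 17.3400% + 0.0500 × 8.6311% + 0.4811 × 1.7680% = 9.4130%.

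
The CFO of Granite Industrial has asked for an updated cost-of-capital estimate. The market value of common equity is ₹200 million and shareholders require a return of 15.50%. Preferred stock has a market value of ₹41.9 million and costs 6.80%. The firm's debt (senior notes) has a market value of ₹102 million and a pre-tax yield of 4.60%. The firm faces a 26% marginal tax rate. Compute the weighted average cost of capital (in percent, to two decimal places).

10.85%

Total capital V = 200 + 41.9 + 102 = 343.9.
Equity: weight = 200/343.9 = 0.5816; cost = 15.5%.
Preferred: weight = 41.9/343.9 = 0.1218; cost = 6.8%.
Senior notes: weight = 102/343.9 = 0.2966; after-tax cost = 4.6% × (1 − 26%) = 3.4040%.
WACC = 0.5816 × 15.5000% + 0.1218 × 6.8000% + 0.2966 × 3.4040% = 10.8524%.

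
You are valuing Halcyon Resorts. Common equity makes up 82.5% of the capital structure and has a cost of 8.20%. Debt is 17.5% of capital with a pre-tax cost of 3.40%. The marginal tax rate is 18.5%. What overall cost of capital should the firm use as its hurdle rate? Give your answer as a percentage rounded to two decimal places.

After-tax cost of debt = 3.4% × (1 − 18.5%) = 2.7710%.
WACC = 0.825 × 8.2000% + 0.175 × 2.7710% = 7.2499%.

7.25%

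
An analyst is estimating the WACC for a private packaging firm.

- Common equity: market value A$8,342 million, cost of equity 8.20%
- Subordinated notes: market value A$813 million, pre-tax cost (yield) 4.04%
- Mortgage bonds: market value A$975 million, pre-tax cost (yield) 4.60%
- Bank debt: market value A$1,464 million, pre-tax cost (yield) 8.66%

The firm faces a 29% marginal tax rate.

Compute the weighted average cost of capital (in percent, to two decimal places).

7.15%

Total capital V = 8342 + 813 + 975 + 1464 = 11594.
Equity: weight = 8342/11594 = 0.7195; cost = 8.2%.
Subordinated notes: weight = 813/11594 = 0.0701; after-tax cost = 4.04% × (1 − 29%) = 2.8684%.
Mortgage bonds: weight = 975/11594 = 0.0841; after-tax cost = 4.6% × (1 − 29%) = 3.2660%.
Bank debt: weight = 1464/11594 = 0.1263; after-tax cost = 8.66% × (1 − 29%) = 6.1486%.
WACC = 0.7195 × 8.2000% + 0.0701 × 2.8684% + 0.0841 × 3.2660% + 0.1263 × 6.1486% = 7.1522%.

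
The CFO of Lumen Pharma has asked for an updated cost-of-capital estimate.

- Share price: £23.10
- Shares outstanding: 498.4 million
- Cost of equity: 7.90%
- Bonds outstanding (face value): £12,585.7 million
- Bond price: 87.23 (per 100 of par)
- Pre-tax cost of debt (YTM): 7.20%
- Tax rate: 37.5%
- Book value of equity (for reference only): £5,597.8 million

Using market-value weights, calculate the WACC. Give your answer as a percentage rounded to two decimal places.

Market value of equity E = 23.1 × 498.4m = 11513.04m. Market value of debt D = 12585.7m × 87.23/100 = 10978.50611m.
Total capital V = 11513.04 + 10978.50611 = 22491.54611.
Equity: weight = 11513.04/22491.54611 = 0.5119; cost = 7.9%.
Bonds outstanding: weight = 10978.50611/22491.54611 = 0.4881; after-tax cost = 7.2% × (1 − 37.5%) = 4.5000%.
WACC = 0.5119 × 7.9000% + 0.4881 × 4.5000% = 6.2404%.

6.24%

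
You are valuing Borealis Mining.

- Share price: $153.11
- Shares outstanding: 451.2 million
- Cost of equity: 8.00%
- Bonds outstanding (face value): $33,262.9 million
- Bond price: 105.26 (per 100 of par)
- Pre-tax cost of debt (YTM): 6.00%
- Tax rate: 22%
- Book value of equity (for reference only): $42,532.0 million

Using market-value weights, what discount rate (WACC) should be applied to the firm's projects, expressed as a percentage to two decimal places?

Market value of equity E = 153.11 × 451.2m = 69083.232m. Market value of debt D = 33262.9m × 105.26/100 = 35012.52854m.
Total capital V = 69083.232 + 35012.52854 = 104095.76054.
Equity: weight = 69083.232/104095.76054 = 0.6637; cost = 8%.
Bonds outstanding: weight = 35012.52854/104095.76054 = 0.3363; after-tax cost = 6% × (1 − 22%) = 4.6800%.
WACC = 0.6637 × 8.0000% + 0.3363 × 4.6800% = 6.8833%.

6.88%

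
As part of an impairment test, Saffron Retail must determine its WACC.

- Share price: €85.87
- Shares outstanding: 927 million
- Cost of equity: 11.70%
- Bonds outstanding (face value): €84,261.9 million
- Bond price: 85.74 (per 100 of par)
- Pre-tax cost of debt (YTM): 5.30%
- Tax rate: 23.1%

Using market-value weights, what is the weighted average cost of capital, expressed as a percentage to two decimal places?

8.07%

Market value of equity E = 85.87 × 927m = 79601.49m. Market value of debt D = 84261.9m × 85.74/100 = 72246.15306m.
Total capital V = 79601.49 + 72246.15306 = 151847.64306.
Equity: weight = 79601.49/151847.64306 = 0.5242; cost = 11.7%.
Bonds outstanding: weight = 72246.15306/151847.64306 = 0.4758; after-tax cost = 5.3% × (1 − 23.1%) = 4.0757%.
WACC = 0.5242 × 11.7000% + 0.4758 × 4.0757% = 8.0725%.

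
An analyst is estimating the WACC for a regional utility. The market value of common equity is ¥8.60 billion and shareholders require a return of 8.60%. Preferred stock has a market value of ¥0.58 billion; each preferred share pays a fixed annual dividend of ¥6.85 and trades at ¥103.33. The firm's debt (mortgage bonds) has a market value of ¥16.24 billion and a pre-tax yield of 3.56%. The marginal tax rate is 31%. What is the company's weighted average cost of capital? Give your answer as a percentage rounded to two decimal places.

4.63%

Cost of preferred: Rp = 6.85 / 103.33 = 6.6292%.
Total capital V = 8.6 + 0.58 + 16.24 = 25.42.
Equity: weight = 8.6/25.42 = 0.3383; cost = 8.6%.
Preferred: weight = 0.58/25.42 = 0.0228; cost = 6.6292%.
Mortgage bonds: weight = 16.24/25.42 = 0.6389; after-tax cost = 3.56% × (1 − 31%) = 2.4564%.
WACC = 0.3383 × 8.6000% + 0.0228 × 6.6292% + 0.6389 × 2.4564% = 4.6301%.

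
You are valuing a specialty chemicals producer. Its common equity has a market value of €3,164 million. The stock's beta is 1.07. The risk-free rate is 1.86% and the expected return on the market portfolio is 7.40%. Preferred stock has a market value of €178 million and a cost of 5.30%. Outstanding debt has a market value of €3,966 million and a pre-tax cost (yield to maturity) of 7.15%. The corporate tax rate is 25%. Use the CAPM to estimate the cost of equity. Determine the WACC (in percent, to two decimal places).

Market risk premium = 7.4% − 1.86% = 5.54%.
Cost of equity via CAPM: Re = 1.86% + 1.07 × 5.54% = 7.7878%.
Total capital V = 3164 + 178 + 3966 = 7308.
Equity: weight = 3164/7308 = 0.4330; cost = 7.7878%.
Preferred: weight = 178/7308 = 0.0244; cost = 5.3%.
Debt: weight = 3966/7308 = 0.5427; after-tax cost = 7.15% × (1 − 25%) = 5.3625%.
WACC = 0.4330 × 7.7878% + 0.0244 × 5.3000% + 0.5427 × 5.3625% = 6.4110%.

6.41%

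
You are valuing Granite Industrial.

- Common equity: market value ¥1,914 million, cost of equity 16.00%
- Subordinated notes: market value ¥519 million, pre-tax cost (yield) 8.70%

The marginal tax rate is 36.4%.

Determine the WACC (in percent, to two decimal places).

Total capital V = 1914 + 519 = 2433.
Equity: weight = 1914/2433 = 0.7867; cost = 16%.
Subordinated notes: weight = 519/2433 = 0.2133; after-tax cost = 8.7% × (1 − 36.4%) = 5.5332%.
WACC = 0.7867 × 16.0000% + 0.2133 × 5.5332% = 13.7673%.

13.77%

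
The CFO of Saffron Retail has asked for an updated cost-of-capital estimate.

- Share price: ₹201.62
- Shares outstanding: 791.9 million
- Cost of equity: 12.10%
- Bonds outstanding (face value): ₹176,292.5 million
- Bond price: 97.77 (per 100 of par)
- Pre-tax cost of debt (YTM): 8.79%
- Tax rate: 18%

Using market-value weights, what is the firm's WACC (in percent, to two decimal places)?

9.56%

Market value of equity E = 201.62 × 791.9m = 159662.878m. Market value of debt D = 176292.5m × 97.77/100 = 172361.17725m.
Total capital V = 159662.878 + 172361.17725 = 332024.05525.
Equity: weight = 159662.878/332024.05525 = 0.4809; cost = 12.1%.
Bonds outstanding: weight = 172361.17725/332024.05525 = 0.5191; after-tax cost = 8.79% × (1 − 18%) = 7.2078%.
WACC = 0.4809 × 12.1000% + 0.5191 × 7.2078% = 9.5603%.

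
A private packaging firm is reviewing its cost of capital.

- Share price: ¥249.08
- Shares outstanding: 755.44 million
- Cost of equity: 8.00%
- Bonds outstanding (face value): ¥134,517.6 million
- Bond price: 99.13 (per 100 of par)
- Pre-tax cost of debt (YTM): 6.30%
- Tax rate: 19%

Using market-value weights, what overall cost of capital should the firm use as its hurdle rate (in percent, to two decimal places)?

6.80%

Market value of equity E = 249.08 × 755.44m = 188164.9952m. Market value of debt D = 134517.6m × 99.13/100 = 133347.29688m.
Total capital V = 188164.9952 + 133347.29688 = 321512.29208.
Equity: weight = 188164.9952/321512.29208 = 0.5852; cost = 8%.
Bonds outstanding: weight = 133347.29688/321512.29208 = 0.4148; after-tax cost = 6.3% × (1 − 19%) = 5.1030%.
WACC = 0.5852 × 8.0000% + 0.4148 × 5.1030% = 6.7985%.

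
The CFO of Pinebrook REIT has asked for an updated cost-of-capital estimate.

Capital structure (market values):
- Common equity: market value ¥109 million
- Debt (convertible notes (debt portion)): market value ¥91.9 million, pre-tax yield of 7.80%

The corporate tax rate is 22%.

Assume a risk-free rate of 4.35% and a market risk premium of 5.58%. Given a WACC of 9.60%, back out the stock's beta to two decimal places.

Total capital V = 109 + 91.9 = 200.9.
Equity weight = 109/200.9 = 0.5426.
Convertible notes (debt portion) weight = 91.9/200.9 = 0.4574.
Debt contribution = 0.4574 × 7.8% × (1 − 22%) = 2.7831%.
Required equity contribution = 9.6% − 2.7831% = 6.8169%  ⇒  Re = 12.5644%.
CAPM: 12.5644% = 4.35% + β × 5.58%  ⇒  β = 1.4721.

1.47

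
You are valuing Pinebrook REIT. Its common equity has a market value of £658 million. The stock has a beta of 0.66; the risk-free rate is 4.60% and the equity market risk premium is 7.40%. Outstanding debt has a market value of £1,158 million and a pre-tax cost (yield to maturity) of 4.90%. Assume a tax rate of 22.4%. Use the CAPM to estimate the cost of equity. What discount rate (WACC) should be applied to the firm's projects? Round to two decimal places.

5.86%

Cost of equity via CAPM: Re = 4.6% + 0.66 × 7.4% = 9.4840%.
Total capital V = 658 + 1158 = 1816.
Equity: weight = 658/1816 = 0.3623; cost = 9.484%.
Debt: weight = 1158/1816 = 0.6377; after-tax cost = 4.9% × (1 − 22.4%) = 3.8024%.
WACC = 0.3623 × 9.4840% + 0.6377 × 3.8024% = 5.8610%.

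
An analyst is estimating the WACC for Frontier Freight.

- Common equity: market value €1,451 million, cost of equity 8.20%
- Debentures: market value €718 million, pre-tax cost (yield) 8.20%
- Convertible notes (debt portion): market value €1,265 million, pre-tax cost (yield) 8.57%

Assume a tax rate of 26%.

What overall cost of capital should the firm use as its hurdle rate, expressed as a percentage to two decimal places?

Total capital V = 1451 + 718 + 1265 = 3434.
Equity: weight = 1451/3434 = 0.4225; cost = 8.2%.
Debentures: weight = 718/3434 = 0.2091; after-tax cost = 8.2% × (1 − 26%) = 6.0680%.
Convertible notes (debt portion): weight = 1265/3434 = 0.3684; after-tax cost = 8.57% × (1 − 26%) = 6.3418%.
WACC = 0.4225 × 8.2000% + 0.2091 × 6.0680% + 0.3684 × 6.3418% = 7.0697%.

7.07%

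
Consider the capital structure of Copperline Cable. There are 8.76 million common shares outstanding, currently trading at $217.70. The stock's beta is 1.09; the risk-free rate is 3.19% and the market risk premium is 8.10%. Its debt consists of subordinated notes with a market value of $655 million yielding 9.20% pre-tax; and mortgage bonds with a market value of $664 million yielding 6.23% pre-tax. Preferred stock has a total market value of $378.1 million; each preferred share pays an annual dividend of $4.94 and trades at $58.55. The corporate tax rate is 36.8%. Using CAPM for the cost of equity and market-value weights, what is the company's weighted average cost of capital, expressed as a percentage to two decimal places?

Cost of equity via CAPM: Re = 3.19% + 1.09 × 8.1% = 12.0190%.
Cost of preferred: Rp = 4.94 / 58.55 = 8.4372%.
Market value of equity E = 217.7 × 8.76m = 1907.052m.
Total capital V = 1907.052 + 378.1 + 655 + 664 = 3604.152.
Equity: weight = 1907.052/3604.152 = 0.5291; cost = 12.019%.
Preferred: weight = 378.1/3604.152 = 0.1049; cost = 8.4372%.
Subordinated notes: weight = 655/3604.152 = 0.1817; after-tax cost = 9.2% × (1 − 36.8%) = 5.8144%.
Mortgage bonds: weight = 664/3604.152 = 0.1842; after-tax cost = 6.23% × (1 − 36.8%) = 3.9374%.
WACC = 0.5291 × 12.0190% + 0.1049 × 8.4372% + 0.1817 × 5.8144% + 0.1842 × 3.9374% = 9.0268%.

9.03%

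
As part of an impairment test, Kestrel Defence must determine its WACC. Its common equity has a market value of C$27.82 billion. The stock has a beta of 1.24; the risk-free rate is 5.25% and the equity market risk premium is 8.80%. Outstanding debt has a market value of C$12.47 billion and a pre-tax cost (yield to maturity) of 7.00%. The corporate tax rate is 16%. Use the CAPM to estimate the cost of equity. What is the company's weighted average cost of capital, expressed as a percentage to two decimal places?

12.98%

Cost of equity via CAPM: Re = 5.25% + 1.24 × 8.8% = 16.1620%.
Total capital V = 27.82 + 12.47 = 40.29.
Equity: weight = 27.82/40.29 = 0.6905; cost = 16.162%.
Debt: weight = 12.47/40.29 = 0.3095; after-tax cost = 7% × (1 − 16%) = 5.8800%.
WACC = 0.6905 × 16.1620% + 0.3095 × 5.8800% = 12.9797%.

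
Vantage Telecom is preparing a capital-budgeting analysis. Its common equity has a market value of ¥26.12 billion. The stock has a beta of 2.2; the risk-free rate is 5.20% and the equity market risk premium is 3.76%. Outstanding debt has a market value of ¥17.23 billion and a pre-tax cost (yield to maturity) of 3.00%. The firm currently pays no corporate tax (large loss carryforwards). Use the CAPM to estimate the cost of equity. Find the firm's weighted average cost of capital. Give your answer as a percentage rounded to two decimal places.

9.31%

Cost of equity via CAPM: Re = 5.2% + 2.2 × 3.76% = 13.4720%.
Total capital V = 26.12 + 17.23 = 43.35.
Equity: weight = 26.12/43.35 = 0.6025; cost = 13.472%.
Debt: weight = 17.23/43.35 = 0.3975; after-tax cost = 3% × (1 − 0%) = 3.0000%.
WACC = 0.6025 × 13.4720% + 0.3975 × 3.0000% = 9.3098%.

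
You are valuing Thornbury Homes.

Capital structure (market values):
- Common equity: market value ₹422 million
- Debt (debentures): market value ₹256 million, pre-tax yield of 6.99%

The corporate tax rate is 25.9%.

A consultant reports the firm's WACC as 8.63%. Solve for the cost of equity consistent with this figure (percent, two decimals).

Total capital V = 422 + 256 = 678.
Equity weight = 422/678 = 0.6224.
Debentures weight = 256/678 = 0.3776.
Debt contribution = 0.3776 × 6.99% × (1 − 25.9%) = 1.9557%.
Required equity contribution = 8.63% − 1.9557% = 6.6743%.
Re = 6.6743% / 0.6224 = 10.7231%.

10.72%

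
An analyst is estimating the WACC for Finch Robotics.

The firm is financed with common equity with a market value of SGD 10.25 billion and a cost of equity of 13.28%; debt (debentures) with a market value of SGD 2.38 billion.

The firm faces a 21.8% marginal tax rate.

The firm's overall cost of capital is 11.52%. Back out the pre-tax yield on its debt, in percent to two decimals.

5.04%

Total capital V = 10.25 + 2.38 = 12.63.
Equity weight = 10.25/12.63 = 0.8116.
Debentures weight = 2.38/12.63 = 0.1884.
Equity contribution = 0.8116 × 13.28% = 10.7775%.
Remaining for debt = 11.52% − 10.7775% = 0.7425%.
Rd × (1 − 21.8%) × 0.1884 = 0.7425%  ⇒  Rd = 5.0386%.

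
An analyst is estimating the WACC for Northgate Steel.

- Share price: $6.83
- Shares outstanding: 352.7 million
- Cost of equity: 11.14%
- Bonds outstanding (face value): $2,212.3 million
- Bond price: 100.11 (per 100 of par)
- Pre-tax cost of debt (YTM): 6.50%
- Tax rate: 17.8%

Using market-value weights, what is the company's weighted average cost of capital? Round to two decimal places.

8.36%

Market value of equity E = 6.83 × 352.7m = 2408.941m. Market value of debt D = 2212.3m × 100.11/100 = 2214.73353m.
Total capital V = 2408.941 + 2214.73353 = 4623.67453.
Equity: weight = 2408.941/4623.67453 = 0.5210; cost = 11.14%.
Bonds outstanding: weight = 2214.73353/4623.67453 = 0.4790; after-tax cost = 6.5% × (1 − 17.8%) = 5.3430%.
WACC = 0.5210 × 11.1400% + 0.4790 × 5.3430% = 8.3632%.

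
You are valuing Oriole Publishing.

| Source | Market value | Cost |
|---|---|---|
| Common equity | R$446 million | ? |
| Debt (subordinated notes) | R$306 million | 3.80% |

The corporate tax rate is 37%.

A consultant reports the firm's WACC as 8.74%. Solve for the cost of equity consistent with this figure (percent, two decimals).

13.09%

Total capital V = 446 + 306 = 752.
Equity weight = 446/752 = 0.5931.
Subordinated notes weight = 306/752 = 0.4069.
Debt contribution = 0.4069 × 3.8% × (1 − 37%) = 0.9742%.
Required equity contribution = 8.74% − 0.9742% = 7.7658%.
Re = 7.7658% / 0.5931 = 13.0940%.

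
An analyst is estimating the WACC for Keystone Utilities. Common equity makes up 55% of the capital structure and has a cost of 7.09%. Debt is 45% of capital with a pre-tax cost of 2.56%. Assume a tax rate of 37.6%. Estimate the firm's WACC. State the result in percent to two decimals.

After-tax cost of debt = 2.56% × (1 − 37.6%) = 1.5974%.
WACC = 0.550 × 7.0900% + 0.450 × 1.5974% = 4.6183%.

4.62%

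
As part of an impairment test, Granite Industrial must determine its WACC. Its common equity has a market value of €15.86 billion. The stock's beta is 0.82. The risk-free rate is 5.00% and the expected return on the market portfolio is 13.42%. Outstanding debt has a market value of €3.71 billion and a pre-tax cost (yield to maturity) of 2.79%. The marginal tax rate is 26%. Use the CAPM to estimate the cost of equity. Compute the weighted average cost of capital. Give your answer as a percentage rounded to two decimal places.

Market risk premium = 13.42% − 5.0% = 8.42%.
Cost of equity via CAPM: Re = 5.0% + 0.82 × 8.42% = 11.9044%.
Total capital V = 15.86 + 3.71 = 19.57.
Equity: weight = 15.86/19.57 = 0.8104; cost = 11.9044%.
Debt: weight = 3.71/19.57 = 0.1896; after-tax cost = 2.79% × (1 − 26%) = 2.0646%.
WACC = 0.8104 × 11.9044% + 0.1896 × 2.0646% = 10.0390%.

10.04%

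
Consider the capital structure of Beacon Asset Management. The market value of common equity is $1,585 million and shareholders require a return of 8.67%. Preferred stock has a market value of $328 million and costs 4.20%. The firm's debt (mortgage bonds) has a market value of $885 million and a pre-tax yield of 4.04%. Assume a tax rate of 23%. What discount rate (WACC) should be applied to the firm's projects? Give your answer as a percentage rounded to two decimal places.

6.39%

Total capital V = 1585 + 328 + 885 = 2798.
Equity: weight = 1585/2798 = 0.5665; cost = 8.67%.
Preferred: weight = 328/2798 = 0.1172; cost = 4.2%.
Mortgage bonds: weight = 885/2798 = 0.3163; after-tax cost = 4.04% × (1 − 23%) = 3.1108%.
WACC = 0.5665 × 8.6700% + 0.1172 × 4.2000% + 0.3163 × 3.1108% = 6.3876%.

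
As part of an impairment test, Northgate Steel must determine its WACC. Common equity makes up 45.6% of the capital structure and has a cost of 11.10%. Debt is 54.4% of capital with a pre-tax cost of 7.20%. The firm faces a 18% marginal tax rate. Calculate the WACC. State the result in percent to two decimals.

After-tax cost of debt = 7.2% × (1 − 18%) = 5.9040%.
WACC = 0.456 × 11.1000% + 0.544 × 5.9040% = 8.2734%.

8.27%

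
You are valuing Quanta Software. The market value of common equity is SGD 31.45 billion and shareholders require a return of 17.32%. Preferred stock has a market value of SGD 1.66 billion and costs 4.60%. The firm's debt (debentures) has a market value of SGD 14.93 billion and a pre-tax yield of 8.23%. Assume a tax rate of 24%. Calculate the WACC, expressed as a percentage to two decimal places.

Total capital V = 31.45 + 1.66 + 14.93 = 48.04.
Equity: weight = 31.45/48.04 = 0.6547; cost = 17.32%.
Preferred: weight = 1.66/48.04 = 0.0346; cost = 4.6%.
Debentures: weight = 14.93/48.04 = 0.3108; after-tax cost = 8.23% × (1 − 24%) = 6.2548%.
WACC = 0.6547 × 17.3200% + 0.0346 × 4.6000% + 0.3108 × 6.2548% = 13.4416%.

13.44%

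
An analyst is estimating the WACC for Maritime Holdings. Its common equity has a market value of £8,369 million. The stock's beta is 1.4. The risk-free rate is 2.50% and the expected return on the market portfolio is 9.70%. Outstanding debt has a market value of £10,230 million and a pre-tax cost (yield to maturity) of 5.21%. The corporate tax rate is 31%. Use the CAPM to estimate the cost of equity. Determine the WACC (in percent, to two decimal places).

7.64%

Market risk premium = 9.7% − 2.5% = 7.2%.
Cost of equity via CAPM: Re = 2.5% + 1.4 × 7.2% = 12.5800%.
Total capital V = 8369 + 10230 = 18599.
Equity: weight = 8369/18599 = 0.4500; cost = 12.58%.
Debt: weight = 10230/18599 = 0.5500; after-tax cost = 5.21% × (1 − 31%) = 3.5949%.
WACC = 0.4500 × 12.5800% + 0.5500 × 3.5949% = 7.6379%.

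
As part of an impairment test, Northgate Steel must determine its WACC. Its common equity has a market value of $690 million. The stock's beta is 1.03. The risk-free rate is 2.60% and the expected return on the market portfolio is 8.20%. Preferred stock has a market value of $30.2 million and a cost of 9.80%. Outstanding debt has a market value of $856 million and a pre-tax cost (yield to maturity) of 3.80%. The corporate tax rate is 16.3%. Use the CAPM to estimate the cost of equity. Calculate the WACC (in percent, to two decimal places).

Market risk premium = 8.2% − 2.6% = 5.6%.
Cost of equity via CAPM: Re = 2.6% + 1.03 × 5.6% = 8.3680%.
Total capital V = 690 + 30.2 + 856 = 1576.2.
Equity: weight = 690/1576.2 = 0.4378; cost = 8.368%.
Preferred: weight = 30.2/1576.2 = 0.0192; cost = 9.8%.
Debt: weight = 856/1576.2 = 0.5431; after-tax cost = 3.8% × (1 − 16.3%) = 3.1806%.
WACC = 0.4378 × 8.3680% + 0.0192 × 9.8000% + 0.5431 × 3.1806% = 5.5783%.

5.58%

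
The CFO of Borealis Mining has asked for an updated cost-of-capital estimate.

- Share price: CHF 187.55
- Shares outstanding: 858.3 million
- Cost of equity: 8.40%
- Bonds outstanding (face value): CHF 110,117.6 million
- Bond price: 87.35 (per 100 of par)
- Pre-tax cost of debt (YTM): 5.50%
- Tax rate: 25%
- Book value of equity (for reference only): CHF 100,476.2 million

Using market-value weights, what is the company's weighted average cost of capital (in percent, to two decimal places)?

6.80%

Market value of equity E = 187.55 × 858.3m = 160974.165m. Market value of debt D = 110117.6m × 87.35/100 = 96187.7236m.
Total capital V = 160974.165 + 96187.7236 = 257161.8886.
Equity: weight = 160974.165/257161.8886 = 0.6260; cost = 8.4%.
Bonds outstanding: weight = 96187.7236/257161.8886 = 0.3740; after-tax cost = 5.5% × (1 − 25%) = 4.1250%.
WACC = 0.6260 × 8.4000% + 0.3740 × 4.1250% = 6.8010%.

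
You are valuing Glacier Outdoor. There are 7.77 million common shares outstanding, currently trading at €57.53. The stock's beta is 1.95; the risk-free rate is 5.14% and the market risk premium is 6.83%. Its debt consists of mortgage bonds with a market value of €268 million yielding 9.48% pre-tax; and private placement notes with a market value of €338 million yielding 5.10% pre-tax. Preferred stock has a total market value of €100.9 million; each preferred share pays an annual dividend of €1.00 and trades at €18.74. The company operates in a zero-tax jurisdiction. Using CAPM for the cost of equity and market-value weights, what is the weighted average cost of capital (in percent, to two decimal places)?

Cost of equity via CAPM: Re = 5.14% + 1.95 × 6.83% = 18.4585%.
Cost of preferred: Rp = 1.0 / 18.74 = 5.3362%.
Market value of equity E = 57.53 × 7.77m = 447.0081m.
Total capital V = 447.0081 + 100.9 + 268 + 338 = 1153.9081.
Equity: weight = 447.0081/1153.9081 = 0.3874; cost = 18.4585%.
Preferred: weight = 100.9/1153.9081 = 0.0874; cost = 5.3362%.
Mortgage bonds: weight = 268/1153.9081 = 0.2323; after-tax cost = 9.48% × (1 − 0%) = 9.4800%.
Private placement notes: weight = 338/1153.9081 = 0.2929; after-tax cost = 5.1% × (1 − 0%) = 5.1000%.
WACC = 0.3874 × 18.4585% + 0.0874 × 5.3362% + 0.2323 × 9.4800% + 0.2929 × 5.1000% = 11.3128%.

11.31%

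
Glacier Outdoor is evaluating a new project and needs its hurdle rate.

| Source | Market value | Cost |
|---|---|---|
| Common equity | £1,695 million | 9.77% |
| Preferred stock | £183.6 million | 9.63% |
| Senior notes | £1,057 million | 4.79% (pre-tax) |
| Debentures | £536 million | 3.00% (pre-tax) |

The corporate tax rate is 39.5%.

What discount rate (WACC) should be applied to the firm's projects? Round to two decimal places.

Total capital V = 1695 + 183.6 + 1057 + 536 = 3471.6.
Equity: weight = 1695/3471.6 = 0.4882; cost = 9.77%.
Preferred: weight = 183.6/3471.6 = 0.0529; cost = 9.63%.
Senior notes: weight = 1057/3471.6 = 0.3045; after-tax cost = 4.79% × (1 − 39.5%) = 2.8979%.
Debentures: weight = 536/3471.6 = 0.1544; after-tax cost = 3% × (1 − 39.5%) = 1.8150%.
WACC = 0.4882 × 9.7700% + 0.0529 × 9.6300% + 0.3045 × 2.8979% + 0.1544 × 1.8150% = 6.4420%.

6.44%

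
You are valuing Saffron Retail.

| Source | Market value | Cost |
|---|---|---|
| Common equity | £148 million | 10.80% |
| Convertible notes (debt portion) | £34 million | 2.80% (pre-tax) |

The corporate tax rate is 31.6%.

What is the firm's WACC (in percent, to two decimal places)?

9.14%

Total capital V = 148 + 34 = 182.
Equity: weight = 148/182 = 0.8132; cost = 10.8%.
Convertible notes (debt portion): weight = 34/182 = 0.1868; after-tax cost = 2.8% × (1 − 31.6%) = 1.9152%.
WACC = 0.8132 × 10.8000% + 0.1868 × 1.9152% = 9.1402%.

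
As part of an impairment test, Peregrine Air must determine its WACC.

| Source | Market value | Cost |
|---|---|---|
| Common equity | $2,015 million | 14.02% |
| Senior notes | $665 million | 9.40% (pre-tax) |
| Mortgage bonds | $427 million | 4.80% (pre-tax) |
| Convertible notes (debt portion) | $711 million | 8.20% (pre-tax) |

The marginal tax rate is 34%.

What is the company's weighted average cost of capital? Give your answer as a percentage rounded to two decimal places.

Total capital V = 2015 + 665 + 427 + 711 = 3818.
Equity: weight = 2015/3818 = 0.5278; cost = 14.02%.
Senior notes: weight = 665/3818 = 0.1742; after-tax cost = 9.4% × (1 − 34%) = 6.2040%.
Mortgage bonds: weight = 427/3818 = 0.1118; after-tax cost = 4.8% × (1 − 34%) = 3.1680%.
Convertible notes (debt portion): weight = 711/3818 = 0.1862; after-tax cost = 8.2% × (1 − 34%) = 5.4120%.
WACC = 0.5278 × 14.0200% + 0.1742 × 6.2040% + 0.1118 × 3.1680% + 0.1862 × 5.4120% = 9.8420%.

9.84%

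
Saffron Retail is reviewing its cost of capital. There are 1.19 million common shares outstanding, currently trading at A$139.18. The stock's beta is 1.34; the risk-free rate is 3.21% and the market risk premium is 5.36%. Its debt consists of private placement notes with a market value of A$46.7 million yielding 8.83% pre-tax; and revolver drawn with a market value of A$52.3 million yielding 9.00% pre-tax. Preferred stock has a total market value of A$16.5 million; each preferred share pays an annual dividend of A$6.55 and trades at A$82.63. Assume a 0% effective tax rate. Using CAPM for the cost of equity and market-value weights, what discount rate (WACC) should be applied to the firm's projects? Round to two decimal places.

Cost of equity via CAPM: Re = 3.21% + 1.34 × 5.36% = 10.3924%.
Cost of preferred: Rp = 6.55 / 82.63 = 7.9269%.
Market value of equity E = 139.18 × 1.19m = 165.6242m.
Total capital V = 165.6242 + 16.5 + 46.7 + 52.3 = 281.1242.
Equity: weight = 165.6242/281.1242 = 0.5891; cost = 10.3924%.
Preferred: weight = 16.5/281.1242 = 0.0587; cost = 7.9269%.
Private placement notes: weight = 46.7/281.1242 = 0.1661; after-tax cost = 8.83% × (1 − 0%) = 8.8300%.
Revolver drawn: weight = 52.3/281.1242 = 0.1860; after-tax cost = 9% × (1 − 0%) = 9.0000%.
WACC = 0.5891 × 10.3924% + 0.0587 × 7.9269% + 0.1661 × 8.8300% + 0.1860 × 9.0000% = 9.7291%.

9.73%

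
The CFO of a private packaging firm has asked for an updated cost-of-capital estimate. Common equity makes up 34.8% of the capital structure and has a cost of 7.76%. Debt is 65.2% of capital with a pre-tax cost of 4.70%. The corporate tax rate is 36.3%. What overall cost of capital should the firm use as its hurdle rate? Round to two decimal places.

4.65%

After-tax cost of debt = 4.7% × (1 − 36.3%) = 2.9939%.
WACC = 0.348 × 7.7600% + 0.652 × 2.9939% = 4.6525%.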